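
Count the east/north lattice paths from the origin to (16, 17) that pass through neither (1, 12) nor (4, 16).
Number of paths = 1166544488

Inclusion–exclusion. Total paths: C(33, 16) = 1166803110. Through P₁: C(13, 1)·C(20, 15) = 201552. Through P₂: C(20, 4)·C(13, 12) = 62985. Since P₁ is strictly southwest of P₂, a monotone path through both must visit P₁ then P₂; paths through both = C(13, 1)·C(7, 3)·C(13, 12) = 5915. Avoid both = 1166803110 − 201552 − 62985 + 5915 = 1166544488.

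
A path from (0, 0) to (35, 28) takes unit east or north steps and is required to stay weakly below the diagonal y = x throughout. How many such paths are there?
Number of paths = 139846286623154986

By the reflection principle (André's argument), the number of monotone paths to (35, 28) with n ≤ m that never go above y = x is C(63, 35) − C(63, 36) = 629308289804197437 − 489462003181042451 = 139846286623154986.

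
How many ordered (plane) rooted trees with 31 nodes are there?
C_30 = 3814986502092304

These ordered rooted trees are counted by the Catalan number C_n = (1/(n + 1)) · C(2n, n). For n = 30: C_30 = (1/31) · C(60, 30) = 118264581564861424/31 = 3814986502092304.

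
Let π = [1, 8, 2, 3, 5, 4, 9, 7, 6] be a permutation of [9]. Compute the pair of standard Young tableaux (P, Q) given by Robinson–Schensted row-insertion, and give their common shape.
P = [1, 2, 3, 4, 6] / [5, 7] / [8, 9];  Q = [1, 2, 4, 5, 7] / [3, 8] / [6, 9];  common shape = (5, 2, 2)

Row-insert the values π_1, π_2, … into P one at a time, bumping the leftmost entry strictly greater than the inserted value down to the next row. The recording tableau Q records, in position (i, j), the step at which that cell was added to P.
  Insert 1 (step 1): P = [1];  Q = [1]
  Insert 8 (step 2): P = [1, 8];  Q = [1, 2]
  Insert 2 (step 3): P = [1, 2] / [8];  Q = [1, 2] / [3]
  Insert 3 (step 4): P = [1, 2, 3] / [8];  Q = [1, 2, 4] / [3]
  Insert 5 (step 5): P = [1, 2, 3, 5] / [8];  Q = [1, 2, 4, 5] / [3]
  Insert 4 (step 6): P = [1, 2, 3, 4] / [5] / [8];  Q = [1, 2, 4, 5] / [3] / [6]
  Insert 9 (step 7): P = [1, 2, 3, 4, 9] / [5] / [8];  Q = [1, 2, 4, 5, 7] / [3] / [6]
  Insert 7 (step 8): P = [1, 2, 3, 4, 7] / [5, 9] / [8];  Q = [1, 2, 4, 5, 7] / [3, 8] / [6]
  Insert 6 (step 9): P = [1, 2, 3, 4, 6] / [5, 7] / [8, 9];  Q = [1, 2, 4, 5, 7] / [3, 8] / [6, 9]
Final shape: (5, 2, 2).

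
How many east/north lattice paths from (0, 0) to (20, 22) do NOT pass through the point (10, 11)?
Number of paths = 389383030764

Total paths from (0, 0) to (20, 22): C(42, 20) = 513791607420. Paths through (10, 11): (paths (0, 0) → (10, 11)) × (paths (10, 11) → (20, 22)) = C(21, 10) · C(21, 10) = 352716 · 352716 = 124408576656. Avoidance count = 513791607420 − 124408576656 = 389383030764.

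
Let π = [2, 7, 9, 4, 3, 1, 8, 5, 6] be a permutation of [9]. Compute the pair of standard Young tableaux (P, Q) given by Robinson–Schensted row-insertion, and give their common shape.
P = [1, 3, 5, 6] / [2, 8] / [4, 9] / [7];  Q = [1, 2, 3, 9] / [4, 7] / [5, 8] / [6];  common shape = (4, 2, 2, 1)

Row-insert the values π_1, π_2, … into P one at a time, bumping the leftmost entry strictly greater than the inserted value down to the next row. The recording tableau Q records, in position (i, j), the step at which that cell was added to P.
  Insert 2 (step 1): P = [2];  Q = [1]
  Insert 7 (step 2): P = [2, 7];  Q = [1, 2]
  Insert 9 (step 3): P = [2, 7, 9];  Q = [1, 2, 3]
  Insert 4 (step 4): P = [2, 4, 9] / [7];  Q = [1, 2, 3] / [4]
  Insert 3 (step 5): P = [2, 3, 9] / [4] / [7];  Q = [1, 2, 3] / [4] / [5]
  Insert 1 (step 6): P = [1, 3, 9] / [2] / [4] / [7];  Q = [1, 2, 3] / [4] / [5] / [6]
  Insert 8 (step 7): P = [1, 3, 8] / [2, 9] / [4] / [7];  Q = [1, 2, 3] / [4, 7] / [5] / [6]
  Insert 5 (step 8): P = [1, 3, 5] / [2, 8] / [4, 9] / [7];  Q = [1, 2, 3] / [4, 7] / [5, 8] / [6]
  Insert 6 (step 9): P = [1, 3, 5, 6] / [2, 8] / [4, 9] / [7];  Q = [1, 2, 3, 9] / [4, 7] / [5, 8] / [6]
Final shape: (4, 2, 2, 1).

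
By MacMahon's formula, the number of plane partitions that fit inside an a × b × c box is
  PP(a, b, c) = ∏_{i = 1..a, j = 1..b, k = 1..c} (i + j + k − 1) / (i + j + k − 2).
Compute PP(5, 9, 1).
PP(5, 9, 1) = 2002

Evaluate the triple product over i = 1..5, j = 1..9, k = 1..1. The factors are (2/1) · (3/2) · (4/3) · (5/4) · (6/5) · (7/6) · (8/7) · (9/8) · … (45 factors total). The numerators and denominators telescope so the product is an integer; carrying out the multiplication exactly gives PP(5, 9, 1) = 2002.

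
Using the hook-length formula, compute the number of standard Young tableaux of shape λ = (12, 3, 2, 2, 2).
# SYT of shape (12, 3, 2, 2, 2) = 12345060

Hook-length formula: f^λ = n! / Π hook(c), product over all cells c of the Young diagram. For λ = (12, 3, 2, 2, 2), n = 21 boxes. Hook lengths by row (left-to-right, top-to-bottom): [16, 15, 11, 9, 8, 7, 6, 5, 4, 3, 2, 1]; [6, 5, 1]; [4, 3]; [3, 2]; [2, 1]. Product of hooks = 4138573824000. So f^λ = 21! / 4138573824000 = 51090942171709440000 / 4138573824000 = 12345060.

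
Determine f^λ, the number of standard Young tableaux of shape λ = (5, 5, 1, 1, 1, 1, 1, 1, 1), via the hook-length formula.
# SYT of shape (5, 5, 1, 1, 1, 1, 1, 1, 1) = 157080

Hook-length formula: f^λ = n! / Π hook(c), product over all cells c of the Young diagram. For λ = (5, 5, 1, 1, 1, 1, 1, 1, 1), n = 17 boxes. Hook lengths by row (left-to-right, top-to-bottom): [13, 5, 4, 3, 2]; [12, 4, 3, 2, 1]; [7]; [6]; [5]; [4]; [3]; [2]; [1]. Product of hooks = 2264371200. So f^λ = 17! / 2264371200 = 355687428096000 / 2264371200 = 157080.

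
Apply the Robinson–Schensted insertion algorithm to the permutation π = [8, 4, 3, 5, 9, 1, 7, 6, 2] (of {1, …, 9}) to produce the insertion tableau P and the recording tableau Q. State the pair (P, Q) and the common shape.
P = [1, 2, 6] / [3, 5] / [4, 7] / [8, 9];  Q = [1, 4, 5] / [2, 7] / [3, 8] / [6, 9];  common shape = (3, 2, 2, 2)

Row-insert the values π_1, π_2, … into P one at a time, bumping the leftmost entry strictly greater than the inserted value down to the next row. The recording tableau Q records, in position (i, j), the step at which that cell was added to P.
  Insert 8 (step 1): P = [8];  Q = [1]
  Insert 4 (step 2): P = [4] / [8];  Q = [1] / [2]
  Insert 3 (step 3): P = [3] / [4] / [8];  Q = [1] / [2] / [3]
  Insert 5 (step 4): P = [3, 5] / [4] / [8];  Q = [1, 4] / [2] / [3]
  Insert 9 (step 5): P = [3, 5, 9] / [4] / [8];  Q = [1, 4, 5] / [2] / [3]
  Insert 1 (step 6): P = [1, 5, 9] / [3] / [4] / [8];  Q = [1, 4, 5] / [2] / [3] / [6]
  Insert 7 (step 7): P = [1, 5, 7] / [3, 9] / [4] / [8];  Q = [1, 4, 5] / [2, 7] / [3] / [6]
  Insert 6 (step 8): P = [1, 5, 6] / [3, 7] / [4, 9] / [8];  Q = [1, 4, 5] / [2, 7] / [3, 8] / [6]
  Insert 2 (step 9): P = [1, 2, 6] / [3, 5] / [4, 7] / [8, 9];  Q = [1, 4, 5] / [2, 7] / [3, 8] / [6, 9]
Final shape: (3, 2, 2, 2).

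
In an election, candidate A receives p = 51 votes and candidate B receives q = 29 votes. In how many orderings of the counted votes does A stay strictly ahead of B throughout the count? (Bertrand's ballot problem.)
Strict-lead orderings = 1435081439459485119016

Total orderings of the 80 votes with 51 for A: C(80, 51) = 5218477961670854978240. By the Bertrand ballot formula (Cycle Lemma / reflection principle), the number of orderings in which A is strictly ahead of B throughout is (p − q)/(p + q) · C(p + q, p) = (51 − 29)/(51 + 29) · 5218477961670854978240 = 1435081439459485119016.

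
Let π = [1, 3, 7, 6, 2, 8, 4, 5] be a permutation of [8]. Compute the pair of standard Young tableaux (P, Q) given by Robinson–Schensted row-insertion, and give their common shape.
P = [1, 2, 4, 5] / [3, 6, 8] / [7];  Q = [1, 2, 3, 6] / [4, 7, 8] / [5];  common shape = (4, 3, 1)

Row-insert the values π_1, π_2, … into P one at a time, bumping the leftmost entry strictly greater than the inserted value down to the next row. The recording tableau Q records, in position (i, j), the step at which that cell was added to P.
  Insert 1 (step 1): P = [1];  Q = [1]
  Insert 3 (step 2): P = [1, 3];  Q = [1, 2]
  Insert 7 (step 3): P = [1, 3, 7];  Q = [1, 2, 3]
  Insert 6 (step 4): P = [1, 3, 6] / [7];  Q = [1, 2, 3] / [4]
  Insert 2 (step 5): P = [1, 2, 6] / [3] / [7];  Q = [1, 2, 3] / [4] / [5]
  Insert 8 (step 6): P = [1, 2, 6, 8] / [3] / [7];  Q = [1, 2, 3, 6] / [4] / [5]
  Insert 4 (step 7): P = [1, 2, 4, 8] / [3, 6] / [7];  Q = [1, 2, 3, 6] / [4, 7] / [5]
  Insert 5 (step 8): P = [1, 2, 4, 5] / [3, 6, 8] / [7];  Q = [1, 2, 3, 6] / [4, 7, 8] / [5]
Final shape: (4, 3, 1).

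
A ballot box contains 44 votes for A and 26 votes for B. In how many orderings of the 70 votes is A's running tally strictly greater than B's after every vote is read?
Strict-lead orderings = 2873168699970809016

Total orderings of the 70 votes with 44 for A: C(70, 44) = 11173433833219812840. By the Bertrand ballot formula (Cycle Lemma / reflection principle), the number of orderings in which A is strictly ahead of B throughout is (p − q)/(p + q) · C(p + q, p) = (44 − 26)/(44 + 26) · 11173433833219812840 = 2873168699970809016.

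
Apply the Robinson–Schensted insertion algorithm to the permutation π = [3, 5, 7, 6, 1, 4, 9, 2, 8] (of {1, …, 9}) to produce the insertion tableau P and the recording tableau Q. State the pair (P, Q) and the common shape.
P = [1, 2, 6, 8] / [3, 4, 9] / [5] / [7];  Q = [1, 2, 3, 7] / [4, 6, 9] / [5] / [8];  common shape = (4, 3, 1, 1)

Row-insert the values π_1, π_2, … into P one at a time, bumping the leftmost entry strictly greater than the inserted value down to the next row. The recording tableau Q records, in position (i, j), the step at which that cell was added to P.
  Insert 3 (step 1): P = [3];  Q = [1]
  Insert 5 (step 2): P = [3, 5];  Q = [1, 2]
  Insert 7 (step 3): P = [3, 5, 7];  Q = [1, 2, 3]
  Insert 6 (step 4): P = [3, 5, 6] / [7];  Q = [1, 2, 3] / [4]
  Insert 1 (step 5): P = [1, 5, 6] / [3] / [7];  Q = [1, 2, 3] / [4] / [5]
  Insert 4 (step 6): P = [1, 4, 6] / [3, 5] / [7];  Q = [1, 2, 3] / [4, 6] / [5]
  Insert 9 (step 7): P = [1, 4, 6, 9] / [3, 5] / [7];  Q = [1, 2, 3, 7] / [4, 6] / [5]
  Insert 2 (step 8): P = [1, 2, 6, 9] / [3, 4] / [5] / [7];  Q = [1, 2, 3, 7] / [4, 6] / [5] / [8]
  Insert 8 (step 9): P = [1, 2, 6, 8] / [3, 4, 9] / [5] / [7];  Q = [1, 2, 3, 7] / [4, 6, 9] / [5] / [8]
Final shape: (4, 3, 1, 1).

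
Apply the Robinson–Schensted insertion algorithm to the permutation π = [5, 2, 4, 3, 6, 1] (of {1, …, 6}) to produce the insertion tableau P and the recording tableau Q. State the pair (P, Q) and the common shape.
P = [1, 3, 6] / [2] / [4] / [5];  Q = [1, 3, 5] / [2] / [4] / [6];  common shape = (3, 1, 1, 1)

Row-insert the values π_1, π_2, … into P one at a time, bumping the leftmost entry strictly greater than the inserted value down to the next row. The recording tableau Q records, in position (i, j), the step at which that cell was added to P.
  Insert 5 (step 1): P = [5];  Q = [1]
  Insert 2 (step 2): P = [2] / [5];  Q = [1] / [2]
  Insert 4 (step 3): P = [2, 4] / [5];  Q = [1, 3] / [2]
  Insert 3 (step 4): P = [2, 3] / [4] / [5];  Q = [1, 3] / [2] / [4]
  Insert 6 (step 5): P = [2, 3, 6] / [4] / [5];  Q = [1, 3, 5] / [2] / [4]
  Insert 1 (step 6): P = [1, 3, 6] / [2] / [4] / [5];  Q = [1, 3, 5] / [2] / [4] / [6]
Final shape: (3, 1, 1, 1).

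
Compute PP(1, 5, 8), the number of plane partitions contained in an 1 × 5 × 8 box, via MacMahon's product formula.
PP(1, 5, 8) = 1287

Evaluate the triple product over i = 1..1, j = 1..5, k = 1..8. The factors are (2/1) · (3/2) · (4/3) · (5/4) · (6/5) · (7/6) · (8/7) · (9/8) · … (40 factors total). The numerators and denominators telescope so the product is an integer; carrying out the multiplication exactly gives PP(1, 5, 8) = 1287.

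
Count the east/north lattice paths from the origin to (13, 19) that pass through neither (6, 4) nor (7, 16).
Number of paths = 291195492

Inclusion–exclusion. Total paths: C(32, 13) = 347373600. Through P₁: C(10, 6)·C(22, 7) = 35814240. Through P₂: C(23, 7)·C(9, 6) = 20593188. Since P₁ is strictly southwest of P₂, a monotone path through both must visit P₁ then P₂; paths through both = C(10, 6)·C(13, 1)·C(9, 6) = 229320. Avoid both = 347373600 − 35814240 − 20593188 + 229320 = 291195492.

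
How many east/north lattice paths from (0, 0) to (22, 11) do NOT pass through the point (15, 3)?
Number of paths = 188285760

Total paths from (0, 0) to (22, 11): C(33, 22) = 193536720. Paths through (15, 3): (paths (0, 0) → (15, 3)) × (paths (15, 3) → (22, 11)) = C(18, 15) · C(15, 7) = 816 · 6435 = 5250960. Avoidance count = 193536720 − 5250960 = 188285760.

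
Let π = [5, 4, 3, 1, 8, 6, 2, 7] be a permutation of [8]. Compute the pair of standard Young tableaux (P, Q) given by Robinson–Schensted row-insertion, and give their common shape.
P = [1, 2, 7] / [3, 6] / [4, 8] / [5];  Q = [1, 5, 8] / [2, 6] / [3, 7] / [4];  common shape = (3, 2, 2, 1)

Row-insert the values π_1, π_2, … into P one at a time, bumping the leftmost entry strictly greater than the inserted value down to the next row. The recording tableau Q records, in position (i, j), the step at which that cell was added to P.
  Insert 5 (step 1): P = [5];  Q = [1]
  Insert 4 (step 2): P = [4] / [5];  Q = [1] / [2]
  Insert 3 (step 3): P = [3] / [4] / [5];  Q = [1] / [2] / [3]
  Insert 1 (step 4): P = [1] / [3] / [4] / [5];  Q = [1] / [2] / [3] / [4]
  Insert 8 (step 5): P = [1, 8] / [3] / [4] / [5];  Q = [1, 5] / [2] / [3] / [4]
  Insert 6 (step 6): P = [1, 6] / [3, 8] / [4] / [5];  Q = [1, 5] / [2, 6] / [3] / [4]
  Insert 2 (step 7): P = [1, 2] / [3, 6] / [4, 8] / [5];  Q = [1, 5] / [2, 6] / [3, 7] / [4]
  Insert 7 (step 8): P = [1, 2, 7] / [3, 6] / [4, 8] / [5];  Q = [1, 5, 8] / [2, 6] / [3, 7] / [4]
Final shape: (3, 2, 2, 1).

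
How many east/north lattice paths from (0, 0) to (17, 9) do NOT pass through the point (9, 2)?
Number of paths = 2770625

Total paths from (0, 0) to (17, 9): C(26, 17) = 3124550. Paths through (9, 2): (paths (0, 0) → (9, 2)) × (paths (9, 2) → (17, 9)) = C(11, 9) · C(15, 8) = 55 · 6435 = 353925. Avoidance count = 3124550 − 353925 = 2770625.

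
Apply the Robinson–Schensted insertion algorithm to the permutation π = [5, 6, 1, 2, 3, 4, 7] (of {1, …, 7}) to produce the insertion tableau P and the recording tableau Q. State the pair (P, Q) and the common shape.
P = [1, 2, 3, 4, 7] / [5, 6];  Q = [1, 2, 5, 6, 7] / [3, 4];  common shape = (5, 2)

Row-insert the values π_1, π_2, … into P one at a time, bumping the leftmost entry strictly greater than the inserted value down to the next row. The recording tableau Q records, in position (i, j), the step at which that cell was added to P.
  Insert 5 (step 1): P = [5];  Q = [1]
  Insert 6 (step 2): P = [5, 6];  Q = [1, 2]
  Insert 1 (step 3): P = [1, 6] / [5];  Q = [1, 2] / [3]
  Insert 2 (step 4): P = [1, 2] / [5, 6];  Q = [1, 2] / [3, 4]
  Insert 3 (step 5): P = [1, 2, 3] / [5, 6];  Q = [1, 2, 5] / [3, 4]
  Insert 4 (step 6): P = [1, 2, 3, 4] / [5, 6];  Q = [1, 2, 5, 6] / [3, 4]
  Insert 7 (step 7): P = [1, 2, 3, 4, 7] / [5, 6];  Q = [1, 2, 5, 6, 7] / [3, 4]
Final shape: (5, 2).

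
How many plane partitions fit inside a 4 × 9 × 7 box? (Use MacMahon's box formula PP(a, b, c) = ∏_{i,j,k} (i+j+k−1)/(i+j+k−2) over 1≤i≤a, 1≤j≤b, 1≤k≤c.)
PP(4, 9, 7) = 10323075958624

Evaluate the triple product over i = 1..4, j = 1..9, k = 1..7. The factors are (2/1) · (3/2) · (4/3) · (5/4) · (6/5) · (7/6) · (8/7) · (3/2) · … (252 factors total). The numerators and denominators telescope so the product is an integer; carrying out the multiplication exactly gives PP(4, 9, 7) = 10323075958624.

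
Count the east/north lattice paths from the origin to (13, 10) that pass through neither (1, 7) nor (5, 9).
Number of paths = 1123488

Inclusion–exclusion. Total paths: C(23, 13) = 1144066. Through P₁: C(8, 1)·C(15, 12) = 3640. Through P₂: C(14, 5)·C(9, 8) = 18018. Since P₁ is strictly southwest of P₂, a monotone path through both must visit P₁ then P₂; paths through both = C(8, 1)·C(6, 4)·C(9, 8) = 1080. Avoid both = 1144066 − 3640 − 18018 + 1080 = 1123488.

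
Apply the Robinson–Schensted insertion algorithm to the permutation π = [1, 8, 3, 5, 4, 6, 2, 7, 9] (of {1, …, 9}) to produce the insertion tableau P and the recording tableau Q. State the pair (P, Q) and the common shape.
P = [1, 2, 4, 6, 7, 9] / [3] / [5] / [8];  Q = [1, 2, 4, 6, 8, 9] / [3] / [5] / [7];  common shape = (6, 1, 1, 1)

Row-insert the values π_1, π_2, … into P one at a time, bumping the leftmost entry strictly greater than the inserted value down to the next row. The recording tableau Q records, in position (i, j), the step at which that cell was added to P.
  Insert 1 (step 1): P = [1];  Q = [1]
  Insert 8 (step 2): P = [1, 8];  Q = [1, 2]
  Insert 3 (step 3): P = [1, 3] / [8];  Q = [1, 2] / [3]
  Insert 5 (step 4): P = [1, 3, 5] / [8];  Q = [1, 2, 4] / [3]
  Insert 4 (step 5): P = [1, 3, 4] / [5] / [8];  Q = [1, 2, 4] / [3] / [5]
  Insert 6 (step 6): P = [1, 3, 4, 6] / [5] / [8];  Q = [1, 2, 4, 6] / [3] / [5]
  Insert 2 (step 7): P = [1, 2, 4, 6] / [3] / [5] / [8];  Q = [1, 2, 4, 6] / [3] / [5] / [7]
  Insert 7 (step 8): P = [1, 2, 4, 6, 7] / [3] / [5] / [8];  Q = [1, 2, 4, 6, 8] / [3] / [5] / [7]
  Insert 9 (step 9): P = [1, 2, 4, 6, 7, 9] / [3] / [5] / [8];  Q = [1, 2, 4, 6, 8, 9] / [3] / [5] / [7]
Final shape: (6, 1, 1, 1).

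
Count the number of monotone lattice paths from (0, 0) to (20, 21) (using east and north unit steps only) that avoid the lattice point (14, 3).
Number of paths = 269037411940

Total paths from (0, 0) to (20, 21): C(41, 20) = 269128937220. Paths through (14, 3): (paths (0, 0) → (14, 3)) × (paths (14, 3) → (20, 21)) = C(17, 14) · C(24, 6) = 680 · 134596 = 91525280. Avoidance count = 269128937220 − 91525280 = 269037411940.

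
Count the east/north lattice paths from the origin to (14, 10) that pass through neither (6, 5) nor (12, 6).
Number of paths = 1136712

Inclusion–exclusion. Total paths: C(24, 14) = 1961256. Through P₁: C(11, 6)·C(13, 8) = 594594. Through P₂: C(18, 12)·C(6, 2) = 278460. Since P₁ is strictly southwest of P₂, a monotone path through both must visit P₁ then P₂; paths through both = C(11, 6)·C(7, 6)·C(6, 2) = 48510. Avoid both = 1961256 − 594594 − 278460 + 48510 = 1136712.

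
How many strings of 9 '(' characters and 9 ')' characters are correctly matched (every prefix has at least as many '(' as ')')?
C_9 = 4862

These balanced parentheses are counted by the Catalan number C_n = (1/(n + 1)) · C(2n, n). For n = 9: C_9 = (1/10) · C(18, 9) = 48620/10 = 4862.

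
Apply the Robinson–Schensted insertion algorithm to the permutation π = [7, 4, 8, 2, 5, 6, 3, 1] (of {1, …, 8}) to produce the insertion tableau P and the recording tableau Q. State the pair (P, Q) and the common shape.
P = [1, 3, 6] / [2, 5] / [4, 8] / [7];  Q = [1, 3, 6] / [2, 5] / [4, 7] / [8];  common shape = (3, 2, 2, 1)

Row-insert the values π_1, π_2, … into P one at a time, bumping the leftmost entry strictly greater than the inserted value down to the next row. The recording tableau Q records, in position (i, j), the step at which that cell was added to P.
  Insert 7 (step 1): P = [7];  Q = [1]
  Insert 4 (step 2): P = [4] / [7];  Q = [1] / [2]
  Insert 8 (step 3): P = [4, 8] / [7];  Q = [1, 3] / [2]
  Insert 2 (step 4): P = [2, 8] / [4] / [7];  Q = [1, 3] / [2] / [4]
  Insert 5 (step 5): P = [2, 5] / [4, 8] / [7];  Q = [1, 3] / [2, 5] / [4]
  Insert 6 (step 6): P = [2, 5, 6] / [4, 8] / [7];  Q = [1, 3, 6] / [2, 5] / [4]
  Insert 3 (step 7): P = [2, 3, 6] / [4, 5] / [7, 8];  Q = [1, 3, 6] / [2, 5] / [4, 7]
  Insert 1 (step 8): P = [1, 3, 6] / [2, 5] / [4, 8] / [7];  Q = [1, 3, 6] / [2, 5] / [4, 7] / [8]
Final shape: (3, 2, 2, 1).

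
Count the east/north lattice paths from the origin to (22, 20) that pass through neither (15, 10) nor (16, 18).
Number of paths = 389333570420

Inclusion–exclusion. Total paths: C(42, 22) = 513791607420. Through P₁: C(25, 15)·C(17, 7) = 63570844480. Through P₂: C(34, 16)·C(8, 6) = 61710920040. Since P₁ is strictly southwest of P₂, a monotone path through both must visit P₁ then P₂; paths through both = C(25, 15)·C(9, 1)·C(8, 6) = 823727520. Avoid both = 513791607420 − 63570844480 − 61710920040 + 823727520 = 389333570420.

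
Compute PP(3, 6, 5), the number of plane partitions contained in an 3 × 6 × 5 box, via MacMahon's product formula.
PP(3, 6, 5) = 3737448

Evaluate the triple product over i = 1..3, j = 1..6, k = 1..5. The factors are (2/1) · (3/2) · (4/3) · (5/4) · (6/5) · (3/2) · (4/3) · (5/4) · … (90 factors total). The numerators and denominators telescope so the product is an integer; carrying out the multiplication exactly gives PP(3, 6, 5) = 3737448.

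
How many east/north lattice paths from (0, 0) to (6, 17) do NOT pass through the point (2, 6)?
Number of paths = 62727

Total paths from (0, 0) to (6, 17): C(23, 6) = 100947. Paths through (2, 6): (paths (0, 0) → (2, 6)) × (paths (2, 6) → (6, 17)) = C(8, 2) · C(15, 4) = 28 · 1365 = 38220. Avoidance count = 100947 − 38220 = 62727.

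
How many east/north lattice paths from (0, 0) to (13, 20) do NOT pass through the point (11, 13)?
Number of paths = 483305256

Total paths from (0, 0) to (13, 20): C(33, 13) = 573166440. Paths through (11, 13): (paths (0, 0) → (11, 13)) × (paths (11, 13) → (13, 20)) = C(24, 11) · C(9, 2) = 2496144 · 36 = 89861184. Avoidance count = 573166440 − 89861184 = 483305256.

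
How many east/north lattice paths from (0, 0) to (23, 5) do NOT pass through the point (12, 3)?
Number of paths = 62790

Total paths from (0, 0) to (23, 5): C(28, 23) = 98280. Paths through (12, 3): (paths (0, 0) → (12, 3)) × (paths (12, 3) → (23, 5)) = C(15, 12) · C(13, 11) = 455 · 78 = 35490. Avoidance count = 98280 − 35490 = 62790.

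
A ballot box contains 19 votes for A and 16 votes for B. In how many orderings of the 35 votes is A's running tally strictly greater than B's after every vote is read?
Strict-lead orderings = 347993910

Total orderings of the 35 votes with 19 for A: C(35, 19) = 4059928950. By the Bertrand ballot formula (Cycle Lemma / reflection principle), the number of orderings in which A is strictly ahead of B throughout is (p − q)/(p + q) · C(p + q, p) = (19 − 16)/(19 + 16) · 4059928950 = 347993910.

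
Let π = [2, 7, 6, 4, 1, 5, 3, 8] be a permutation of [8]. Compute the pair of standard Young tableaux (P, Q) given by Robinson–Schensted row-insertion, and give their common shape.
P = [1, 3, 5, 8] / [2, 4] / [6] / [7];  Q = [1, 2, 6, 8] / [3, 7] / [4] / [5];  common shape = (4, 2, 1, 1)

Row-insert the values π_1, π_2, … into P one at a time, bumping the leftmost entry strictly greater than the inserted value down to the next row. The recording tableau Q records, in position (i, j), the step at which that cell was added to P.
  Insert 2 (step 1): P = [2];  Q = [1]
  Insert 7 (step 2): P = [2, 7];  Q = [1, 2]
  Insert 6 (step 3): P = [2, 6] / [7];  Q = [1, 2] / [3]
  Insert 4 (step 4): P = [2, 4] / [6] / [7];  Q = [1, 2] / [3] / [4]
  Insert 1 (step 5): P = [1, 4] / [2] / [6] / [7];  Q = [1, 2] / [3] / [4] / [5]
  Insert 5 (step 6): P = [1, 4, 5] / [2] / [6] / [7];  Q = [1, 2, 6] / [3] / [4] / [5]
  Insert 3 (step 7): P = [1, 3, 5] / [2, 4] / [6] / [7];  Q = [1, 2, 6] / [3, 7] / [4] / [5]
  Insert 8 (step 8): P = [1, 3, 5, 8] / [2, 4] / [6] / [7];  Q = [1, 2, 6, 8] / [3, 7] / [4] / [5]
Final shape: (4, 2, 1, 1).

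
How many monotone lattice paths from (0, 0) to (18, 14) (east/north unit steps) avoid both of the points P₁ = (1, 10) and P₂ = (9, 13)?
Number of paths = 466413715

Inclusion–exclusion. Total paths: C(32, 18) = 471435600. Through P₁: C(11, 1)·C(21, 17) = 65835. Through P₂: C(22, 9)·C(10, 9) = 4974200. Since P₁ is strictly southwest of P₂, a monotone path through both must visit P₁ then P₂; paths through both = C(11, 1)·C(11, 8)·C(10, 9) = 18150. Avoid both = 471435600 − 65835 − 4974200 + 18150 = 466413715.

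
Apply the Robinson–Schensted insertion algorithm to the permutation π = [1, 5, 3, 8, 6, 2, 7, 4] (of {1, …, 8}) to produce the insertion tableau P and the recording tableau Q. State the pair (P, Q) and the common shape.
P = [1, 2, 4, 7] / [3, 6] / [5, 8];  Q = [1, 2, 4, 7] / [3, 5] / [6, 8];  common shape = (4, 2, 2)

Row-insert the values π_1, π_2, … into P one at a time, bumping the leftmost entry strictly greater than the inserted value down to the next row. The recording tableau Q records, in position (i, j), the step at which that cell was added to P.
  Insert 1 (step 1): P = [1];  Q = [1]
  Insert 5 (step 2): P = [1, 5];  Q = [1, 2]
  Insert 3 (step 3): P = [1, 3] / [5];  Q = [1, 2] / [3]
  Insert 8 (step 4): P = [1, 3, 8] / [5];  Q = [1, 2, 4] / [3]
  Insert 6 (step 5): P = [1, 3, 6] / [5, 8];  Q = [1, 2, 4] / [3, 5]
  Insert 2 (step 6): P = [1, 2, 6] / [3, 8] / [5];  Q = [1, 2, 4] / [3, 5] / [6]
  Insert 7 (step 7): P = [1, 2, 6, 7] / [3, 8] / [5];  Q = [1, 2, 4, 7] / [3, 5] / [6]
  Insert 4 (step 8): P = [1, 2, 4, 7] / [3, 6] / [5, 8];  Q = [1, 2, 4, 7] / [3, 5] / [6, 8]
Final shape: (4, 2, 2).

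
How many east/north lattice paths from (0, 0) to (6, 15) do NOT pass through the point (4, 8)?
Number of paths = 36444

Total paths from (0, 0) to (6, 15): C(21, 6) = 54264. Paths through (4, 8): (paths (0, 0) → (4, 8)) × (paths (4, 8) → (6, 15)) = C(12, 4) · C(9, 2) = 495 · 36 = 17820. Avoidance count = 54264 − 17820 = 36444.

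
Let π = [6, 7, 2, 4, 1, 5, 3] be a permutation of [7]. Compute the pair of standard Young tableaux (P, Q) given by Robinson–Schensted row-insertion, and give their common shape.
P = [1, 3, 5] / [2, 4] / [6, 7];  Q = [1, 2, 6] / [3, 4] / [5, 7];  common shape = (3, 2, 2)

Row-insert the values π_1, π_2, … into P one at a time, bumping the leftmost entry strictly greater than the inserted value down to the next row. The recording tableau Q records, in position (i, j), the step at which that cell was added to P.
  Insert 6 (step 1): P = [6];  Q = [1]
  Insert 7 (step 2): P = [6, 7];  Q = [1, 2]
  Insert 2 (step 3): P = [2, 7] / [6];  Q = [1, 2] / [3]
  Insert 4 (step 4): P = [2, 4] / [6, 7];  Q = [1, 2] / [3, 4]
  Insert 1 (step 5): P = [1, 4] / [2, 7] / [6];  Q = [1, 2] / [3, 4] / [5]
  Insert 5 (step 6): P = [1, 4, 5] / [2, 7] / [6];  Q = [1, 2, 6] / [3, 4] / [5]
  Insert 3 (step 7): P = [1, 3, 5] / [2, 4] / [6, 7];  Q = [1, 2, 6] / [3, 4] / [5, 7]
Final shape: (3, 2, 2).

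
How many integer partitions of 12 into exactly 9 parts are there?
p(12, 9 parts) = 3

Partitions of n into exactly k parts ↔ partitions of n − k into at most k parts (subtract 1 from each part). For n = 12, k = 9, the partitions are: 4+1+1+1+1+1+1+1+1, 3+2+1+1+1+1+1+1+1, 2+2+2+1+1+1+1+1+1. Count = 3.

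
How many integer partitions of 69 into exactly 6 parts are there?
p(69, 6 parts) = 24473

Partitions of n into exactly k parts are in bijection with partitions of n − k into at most k parts (subtract 1 from each part). So p(69, exactly 6) = p(63, parts ≤ 6). Computing via the recurrence p(m, j) = p(m, j−1) + p(m−j, j) gives 24473.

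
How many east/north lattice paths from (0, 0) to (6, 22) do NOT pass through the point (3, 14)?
Number of paths = 264540

Total paths from (0, 0) to (6, 22): C(28, 6) = 376740. Paths through (3, 14): (paths (0, 0) → (3, 14)) × (paths (3, 14) → (6, 22)) = C(17, 3) · C(11, 3) = 680 · 165 = 112200. Avoidance count = 376740 − 112200 = 264540.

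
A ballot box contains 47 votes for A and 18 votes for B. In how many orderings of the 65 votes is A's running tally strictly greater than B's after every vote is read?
Strict-lead orderings = 2222318615734560

Total orderings of the 65 votes with 47 for A: C(65, 47) = 4981058966301600. By the Bertrand ballot formula (Cycle Lemma / reflection principle), the number of orderings in which A is strictly ahead of B throughout is (p − q)/(p + q) · C(p + q, p) = (47 − 18)/(47 + 18) · 4981058966301600 = 2222318615734560.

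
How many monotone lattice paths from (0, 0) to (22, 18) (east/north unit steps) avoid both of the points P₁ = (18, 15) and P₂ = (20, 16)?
Number of paths = 51901337700

Inclusion–exclusion. Total paths: C(40, 22) = 113380261800. Through P₁: C(33, 18)·C(7, 4) = 36300541200. Through P₂: C(36, 20)·C(4, 2) = 43847232660. Since P₁ is strictly southwest of P₂, a monotone path through both must visit P₁ then P₂; paths through both = C(33, 18)·C(3, 2)·C(4, 2) = 18668849760. Avoid both = 113380261800 − 36300541200 − 43847232660 + 18668849760 = 51901337700.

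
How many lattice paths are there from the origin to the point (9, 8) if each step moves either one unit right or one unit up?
Number of paths = 24310

A monotone lattice path from (0, 0) to (9, 8) consists of 9 east steps and 8 north steps in some order, so it is determined by which 9 of the 17 steps are east. The count is C(17, 9) = 24310.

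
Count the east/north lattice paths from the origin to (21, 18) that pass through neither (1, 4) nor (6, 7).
Number of paths = 44304500030

Inclusion–exclusion. Total paths: C(39, 21) = 62359143990. Through P₁: C(5, 1)·C(34, 20) = 6959878200. Through P₂: C(13, 6)·C(26, 15) = 13258090560. Since P₁ is strictly southwest of P₂, a monotone path through both must visit P₁ then P₂; paths through both = C(5, 1)·C(8, 5)·C(26, 15) = 2163324800. Avoid both = 62359143990 − 6959878200 − 13258090560 + 2163324800 = 44304500030.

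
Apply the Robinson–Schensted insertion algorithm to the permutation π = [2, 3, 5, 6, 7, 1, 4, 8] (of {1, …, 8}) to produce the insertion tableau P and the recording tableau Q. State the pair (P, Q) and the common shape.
P = [1, 3, 4, 6, 7, 8] / [2, 5];  Q = [1, 2, 3, 4, 5, 8] / [6, 7];  common shape = (6, 2)

Row-insert the values π_1, π_2, … into P one at a time, bumping the leftmost entry strictly greater than the inserted value down to the next row. The recording tableau Q records, in position (i, j), the step at which that cell was added to P.
  Insert 2 (step 1): P = [2];  Q = [1]
  Insert 3 (step 2): P = [2, 3];  Q = [1, 2]
  Insert 5 (step 3): P = [2, 3, 5];  Q = [1, 2, 3]
  Insert 6 (step 4): P = [2, 3, 5, 6];  Q = [1, 2, 3, 4]
  Insert 7 (step 5): P = [2, 3, 5, 6, 7];  Q = [1, 2, 3, 4, 5]
  Insert 1 (step 6): P = [1, 3, 5, 6, 7] / [2];  Q = [1, 2, 3, 4, 5] / [6]
  Insert 4 (step 7): P = [1, 3, 4, 6, 7] / [2, 5];  Q = [1, 2, 3, 4, 5] / [6, 7]
  Insert 8 (step 8): P = [1, 3, 4, 6, 7, 8] / [2, 5];  Q = [1, 2, 3, 4, 5, 8] / [6, 7]
Final shape: (6, 2).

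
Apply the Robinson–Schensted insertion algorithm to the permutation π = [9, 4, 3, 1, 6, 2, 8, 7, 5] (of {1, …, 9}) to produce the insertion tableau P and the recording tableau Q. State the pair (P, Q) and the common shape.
P = [1, 2, 5] / [3, 6, 7] / [4, 8] / [9];  Q = [1, 5, 7] / [2, 6, 8] / [3, 9] / [4];  common shape = (3, 3, 2, 1)

Row-insert the values π_1, π_2, … into P one at a time, bumping the leftmost entry strictly greater than the inserted value down to the next row. The recording tableau Q records, in position (i, j), the step at which that cell was added to P.
  Insert 9 (step 1): P = [9];  Q = [1]
  Insert 4 (step 2): P = [4] / [9];  Q = [1] / [2]
  Insert 3 (step 3): P = [3] / [4] / [9];  Q = [1] / [2] / [3]
  Insert 1 (step 4): P = [1] / [3] / [4] / [9];  Q = [1] / [2] / [3] / [4]
  Insert 6 (step 5): P = [1, 6] / [3] / [4] / [9];  Q = [1, 5] / [2] / [3] / [4]
  Insert 2 (step 6): P = [1, 2] / [3, 6] / [4] / [9];  Q = [1, 5] / [2, 6] / [3] / [4]
  Insert 8 (step 7): P = [1, 2, 8] / [3, 6] / [4] / [9];  Q = [1, 5, 7] / [2, 6] / [3] / [4]
  Insert 7 (step 8): P = [1, 2, 7] / [3, 6, 8] / [4] / [9];  Q = [1, 5, 7] / [2, 6, 8] / [3] / [4]
  Insert 5 (step 9): P = [1, 2, 5] / [3, 6, 7] / [4, 8] / [9];  Q = [1, 5, 7] / [2, 6, 8] / [3, 9] / [4]
Final shape: (3, 3, 2, 1).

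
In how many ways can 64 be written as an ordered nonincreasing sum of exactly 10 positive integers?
p(64, 10 parts) = 100654

Partitions of n into exactly k parts are in bijection with partitions of n − k into at most k parts (subtract 1 from each part). So p(64, exactly 10) = p(54, parts ≤ 10). Computing via the recurrence p(m, j) = p(m, j−1) + p(m−j, j) gives 100654.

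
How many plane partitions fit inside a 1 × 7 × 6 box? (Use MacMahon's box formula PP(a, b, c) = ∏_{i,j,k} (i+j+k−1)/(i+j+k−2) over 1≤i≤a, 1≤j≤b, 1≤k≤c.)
PP(1, 7, 6) = 1716

Evaluate the triple product over i = 1..1, j = 1..7, k = 1..6. The factors are (2/1) · (3/2) · (4/3) · (5/4) · (6/5) · (7/6) · (3/2) · (4/3) · … (42 factors total). The numerators and denominators telescope so the product is an integer; carrying out the multiplication exactly gives PP(1, 7, 6) = 1716.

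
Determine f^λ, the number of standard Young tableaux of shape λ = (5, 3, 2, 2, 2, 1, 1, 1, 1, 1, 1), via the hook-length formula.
# SYT of shape (5, 3, 2, 2, 2, 1, 1, 1, 1, 1, 1) = 13579566

Hook-length formula: f^λ = n! / Π hook(c), product over all cells c of the Young diagram. For λ = (5, 3, 2, 2, 2, 1, 1, 1, 1, 1, 1), n = 20 boxes. Hook lengths by row (left-to-right, top-to-bottom): [15, 8, 4, 2, 1]; [12, 5, 1]; [10, 3]; [9, 2]; [8, 1]; [6]; [5]; [4]; [3]; [2]; [1]. Product of hooks = 179159040000. So f^λ = 20! / 179159040000 = 2432902008176640000 / 179159040000 = 13579566.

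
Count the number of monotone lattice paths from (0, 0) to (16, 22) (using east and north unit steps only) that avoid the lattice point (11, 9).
Number of paths = 20800893150

Total paths from (0, 0) to (16, 22): C(38, 16) = 22239974430. Paths through (11, 9): (paths (0, 0) → (11, 9)) × (paths (11, 9) → (16, 22)) = C(20, 11) · C(18, 5) = 167960 · 8568 = 1439081280. Avoidance count = 22239974430 − 1439081280 = 20800893150.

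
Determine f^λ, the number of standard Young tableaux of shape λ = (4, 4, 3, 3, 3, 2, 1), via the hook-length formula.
# SYT of shape (4, 4, 3, 3, 3, 2, 1) = 35473152

Hook-length formula: f^λ = n! / Π hook(c), product over all cells c of the Young diagram. For λ = (4, 4, 3, 3, 3, 2, 1), n = 20 boxes. Hook lengths by row (left-to-right, top-to-bottom): [10, 8, 6, 2]; [9, 7, 5, 1]; [7, 5, 3]; [6, 4, 2]; [5, 3, 1]; [3, 1]; [1]. Product of hooks = 68584320000. So f^λ = 20! / 68584320000 = 2432902008176640000 / 68584320000 = 35473152.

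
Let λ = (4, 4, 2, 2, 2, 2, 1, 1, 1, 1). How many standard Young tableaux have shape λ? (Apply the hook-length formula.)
# SYT of shape (4, 4, 2, 2, 2, 2, 1, 1, 1, 1) = 13323750

Hook-length formula: f^λ = n! / Π hook(c), product over all cells c of the Young diagram. For λ = (4, 4, 2, 2, 2, 2, 1, 1, 1, 1), n = 20 boxes. Hook lengths by row (left-to-right, top-to-bottom): [13, 8, 3, 2]; [12, 7, 2, 1]; [9, 4]; [8, 3]; [7, 2]; [6, 1]; [4]; [3]; [2]; [1]. Product of hooks = 182598893568. So f^λ = 20! / 182598893568 = 2432902008176640000 / 182598893568 = 13323750.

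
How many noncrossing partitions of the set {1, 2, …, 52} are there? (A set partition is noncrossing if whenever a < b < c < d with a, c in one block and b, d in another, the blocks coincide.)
C_52 = 29869166945772625950142417512

These noncrossing partitions are counted by the Catalan number C_n = (1/(n + 1)) · C(2n, n). For n = 52: C_52 = (1/53) · C(104, 52) = 1583065848125949175357548128136/53 = 29869166945772625950142417512.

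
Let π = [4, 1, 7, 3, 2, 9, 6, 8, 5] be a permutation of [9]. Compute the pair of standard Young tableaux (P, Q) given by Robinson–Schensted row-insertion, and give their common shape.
P = [1, 2, 5, 8] / [3, 6, 9] / [4, 7];  Q = [1, 3, 6, 8] / [2, 4, 7] / [5, 9];  common shape = (4, 3, 2)

Row-insert the values π_1, π_2, … into P one at a time, bumping the leftmost entry strictly greater than the inserted value down to the next row. The recording tableau Q records, in position (i, j), the step at which that cell was added to P.
  Insert 4 (step 1): P = [4];  Q = [1]
  Insert 1 (step 2): P = [1] / [4];  Q = [1] / [2]
  Insert 7 (step 3): P = [1, 7] / [4];  Q = [1, 3] / [2]
  Insert 3 (step 4): P = [1, 3] / [4, 7];  Q = [1, 3] / [2, 4]
  Insert 2 (step 5): P = [1, 2] / [3, 7] / [4];  Q = [1, 3] / [2, 4] / [5]
  Insert 9 (step 6): P = [1, 2, 9] / [3, 7] / [4];  Q = [1, 3, 6] / [2, 4] / [5]
  Insert 6 (step 7): P = [1, 2, 6] / [3, 7, 9] / [4];  Q = [1, 3, 6] / [2, 4, 7] / [5]
  Insert 8 (step 8): P = [1, 2, 6, 8] / [3, 7, 9] / [4];  Q = [1, 3, 6, 8] / [2, 4, 7] / [5]
  Insert 5 (step 9): P = [1, 2, 5, 8] / [3, 6, 9] / [4, 7];  Q = [1, 3, 6, 8] / [2, 4, 7] / [5, 9]
Final shape: (4, 3, 2).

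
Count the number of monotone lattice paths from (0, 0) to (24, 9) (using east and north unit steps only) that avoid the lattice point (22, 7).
Number of paths = 29202420

Total paths from (0, 0) to (24, 9): C(33, 24) = 38567100. Paths through (22, 7): (paths (0, 0) → (22, 7)) × (paths (22, 7) → (24, 9)) = C(29, 22) · C(4, 2) = 1560780 · 6 = 9364680. Avoidance count = 38567100 − 9364680 = 29202420.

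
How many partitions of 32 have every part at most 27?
p(32, parts ≤ 27) = 8337

Use the recurrence p(n, m) = p(n, m−1) + p(n−m, m): either the largest part is < m (count p(n, m−1)) or the largest part is exactly m (remove one copy of m, count p(n−m, m)). With p(0, ·) = 1 this gives p(32, parts ≤ 27) = 8337. (By conjugating Young diagrams, this also counts partitions of 32 into at most 27 parts.)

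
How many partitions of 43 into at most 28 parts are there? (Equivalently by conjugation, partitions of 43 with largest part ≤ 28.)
p(43, parts ≤ 28) = 62753

Use the recurrence p(n, m) = p(n, m−1) + p(n−m, m): either the largest part is < m (count p(n, m−1)) or the largest part is exactly m (remove one copy of m, count p(n−m, m)). With p(0, ·) = 1 this gives p(43, parts ≤ 28) = 62753. (By conjugating Young diagrams, this also counts partitions of 43 into at most 28 parts.)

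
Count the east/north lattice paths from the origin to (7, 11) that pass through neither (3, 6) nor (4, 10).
Number of paths = 18916

Inclusion–exclusion. Total paths: C(18, 7) = 31824. Through P₁: C(9, 3)·C(9, 4) = 10584. Through P₂: C(14, 4)·C(4, 3) = 4004. Since P₁ is strictly southwest of P₂, a monotone path through both must visit P₁ then P₂; paths through both = C(9, 3)·C(5, 1)·C(4, 3) = 1680. Avoid both = 31824 − 10584 − 4004 + 1680 = 18916.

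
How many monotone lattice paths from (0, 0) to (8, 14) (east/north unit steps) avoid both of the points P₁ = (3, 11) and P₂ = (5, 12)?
Number of paths = 248426

Inclusion–exclusion. Total paths: C(22, 8) = 319770. Through P₁: C(14, 3)·C(8, 5) = 20384. Through P₂: C(17, 5)·C(5, 3) = 61880. Since P₁ is strictly southwest of P₂, a monotone path through both must visit P₁ then P₂; paths through both = C(14, 3)·C(3, 2)·C(5, 3) = 10920. Avoid both = 319770 − 20384 − 61880 + 10920 = 248426.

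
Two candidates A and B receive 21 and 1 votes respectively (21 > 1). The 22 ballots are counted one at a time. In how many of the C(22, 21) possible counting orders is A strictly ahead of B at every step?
Strict-lead orderings = 20

Total orderings of the 22 votes with 21 for A: C(22, 21) = 22. By the Bertrand ballot formula (Cycle Lemma / reflection principle), the number of orderings in which A is strictly ahead of B throughout is (p − q)/(p + q) · C(p + q, p) = (21 − 1)/(21 + 1) · 22 = 20.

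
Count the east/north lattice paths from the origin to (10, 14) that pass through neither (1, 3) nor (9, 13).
Number of paths = 644640

Inclusion–exclusion. Total paths: C(24, 10) = 1961256. Through P₁: C(4, 1)·C(20, 9) = 671840. Through P₂: C(22, 9)·C(2, 1) = 994840. Since P₁ is strictly southwest of P₂, a monotone path through both must visit P₁ then P₂; paths through both = C(4, 1)·C(18, 8)·C(2, 1) = 350064. Avoid both = 1961256 − 671840 − 994840 + 350064 = 644640.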